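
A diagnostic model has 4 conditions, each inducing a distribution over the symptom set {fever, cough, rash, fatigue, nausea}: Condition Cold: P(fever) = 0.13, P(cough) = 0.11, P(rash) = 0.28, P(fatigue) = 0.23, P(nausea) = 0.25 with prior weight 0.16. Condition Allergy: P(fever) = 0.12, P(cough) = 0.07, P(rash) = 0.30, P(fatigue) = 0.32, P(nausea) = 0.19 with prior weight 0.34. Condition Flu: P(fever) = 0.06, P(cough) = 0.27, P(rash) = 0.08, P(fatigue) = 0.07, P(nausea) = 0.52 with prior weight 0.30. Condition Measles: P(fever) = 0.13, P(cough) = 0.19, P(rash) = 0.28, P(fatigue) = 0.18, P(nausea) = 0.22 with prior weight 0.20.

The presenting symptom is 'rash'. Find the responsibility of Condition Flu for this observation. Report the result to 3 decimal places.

0.106

P(component k | x) = P(Z=k)·f_k(x) / marginal(x), where marginal(x) = Σ_j P(Z=j)·f_j(x).
Evaluate each component's likelihood at the observed value:
  f_Cold = 0.28
  f_Allergy = 0.3
  f_Flu = 0.08
  f_Measles = 0.28
Prior × likelihood for each component:
  P(Z=Cold)·f_Cold = 0.16 × 0.28 = 0.0448
  P(Z=Allergy)·f_Allergy = 0.34 × 0.3 = 0.102
  P(Z=Flu)·f_Flu = 0.30 × 0.08 = 0.024
  P(Z=Measles)·f_Measles = 0.20 × 0.28 = 0.056
Marginal: 0.0448 + 0.102 + 0.024 + 0.056 = 0.2268
Responsibility of Condition Flu: 0.024 / 0.2268 ≈ 0.106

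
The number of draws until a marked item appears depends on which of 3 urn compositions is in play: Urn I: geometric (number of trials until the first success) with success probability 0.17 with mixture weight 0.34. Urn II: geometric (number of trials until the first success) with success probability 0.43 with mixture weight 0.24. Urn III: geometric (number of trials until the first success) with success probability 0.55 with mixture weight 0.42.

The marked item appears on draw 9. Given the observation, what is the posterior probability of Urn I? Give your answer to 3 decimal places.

Apply Bayes' rule: the posterior for each component is proportional to its prior times its likelihood at x.
Component likelihoods at x = 9:
  L_I = 0.038289
  L_II = 0.00479145
  L_III = 0.000924832
Prior × likelihood for each component:
  w_I·L_I = 0.34 × 0.038289 = 0.0130182
  w_II·L_II = 0.24 × 0.00479145 = 0.00114995
  w_III·L_III = 0.42 × 0.000924832 = 0.000388429
Evidence: 0.0130182 + 0.00114995 + 0.000388429 = 0.0145566
Responsibility of Urn I: 0.0130182 / 0.0145566 ≈ 0.894

0.894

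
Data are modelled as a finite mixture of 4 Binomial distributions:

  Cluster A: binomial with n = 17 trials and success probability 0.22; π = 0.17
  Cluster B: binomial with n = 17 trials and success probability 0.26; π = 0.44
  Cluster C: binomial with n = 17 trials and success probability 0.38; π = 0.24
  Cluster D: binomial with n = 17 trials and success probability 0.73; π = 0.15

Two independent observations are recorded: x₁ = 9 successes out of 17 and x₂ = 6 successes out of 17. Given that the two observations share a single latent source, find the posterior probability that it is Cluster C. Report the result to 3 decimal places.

0.837

Posterior ∝ prior × likelihood, so P(k | x) ∝ w_k f_k(x); normalise over all components.
Since both observations come from the same component, the likelihood for component k is f_k(x₁)·f_k(x₂).
  p_A = [0.00402111] × [0.0912341] = 0.000366862
  p_B = [0.0118686] × [0.139306] = 0.00165336
  p_C = [0.0876942] × [0.193906] = 0.0170044
  p_D = [0.0404204] × [0.00104116] = 4.20843e-05
Unnormalised posteriors:
  w_A·p_A = 0.17 × 0.000366862 = 6.23666e-05
  w_B·p_B = 0.44 × 0.00165336 = 0.00072748
  w_C·p_C = 0.24 × 0.0170044 = 0.00408106
  w_D·p_D = 0.15 × 4.20843e-05 = 6.31264e-06
Evidence: 6.23666e-05 + 0.00072748 + 0.00408106 + 6.31264e-06 = 0.00487721
So the posterior for Cluster C is 0.00408106 / 0.00487721 ≈ 0.837.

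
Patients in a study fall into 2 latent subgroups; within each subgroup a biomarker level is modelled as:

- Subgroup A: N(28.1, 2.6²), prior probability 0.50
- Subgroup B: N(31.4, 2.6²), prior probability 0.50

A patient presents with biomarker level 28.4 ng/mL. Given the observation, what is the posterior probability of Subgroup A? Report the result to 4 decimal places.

Posterior ∝ prior × likelihood, so P(k | x) ∝ P(Z=k) f_k(x); normalise over all components.
Evaluate each component's likelihood at the observed value:
  p_A = (1/(2.6·√(2π)))·exp(−(28.4−28.1)²/(2·2.6²)) = 0.153439·exp(-0.00666) = 0.152421
  p_B = (1/(2.6·√(2π)))·exp(−(28.4−31.4)²/(2·2.6²)) = 0.153439·exp(-0.66568) = 0.0788561
Prior × likelihood for each component:
  P(Z=A)·p_A = 0.50 × 0.152421 = 0.0762107
  P(Z=B)·p_B = 0.50 × 0.0788561 = 0.0394281
Marginal: 0.0762107 + 0.0394281 = 0.115639
P(Subgroup A | x) = 0.0762107 / 0.115639 ≈ 0.6590

0.6590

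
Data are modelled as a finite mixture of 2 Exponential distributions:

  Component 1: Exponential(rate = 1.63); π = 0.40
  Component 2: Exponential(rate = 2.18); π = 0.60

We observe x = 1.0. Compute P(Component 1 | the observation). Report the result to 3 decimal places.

Posterior ∝ prior × likelihood, so P(k | x) ∝ P(Z=k) f_k(x); normalise over all components.
Evaluate each component's likelihood at the observed value:
  f_1 = 0.319365
  f_2 = 0.246431
Unnormalised posteriors:
  P(Z=1)·f_1 = 0.40 × 0.319365 = 0.127746
  P(Z=2)·f_2 = 0.60 × 0.246431 = 0.147858
Evidence: 0.127746 + 0.147858 = 0.275604
P(Component 1 | x) = 0.127746 / 0.275604 ≈ 0.464

0.464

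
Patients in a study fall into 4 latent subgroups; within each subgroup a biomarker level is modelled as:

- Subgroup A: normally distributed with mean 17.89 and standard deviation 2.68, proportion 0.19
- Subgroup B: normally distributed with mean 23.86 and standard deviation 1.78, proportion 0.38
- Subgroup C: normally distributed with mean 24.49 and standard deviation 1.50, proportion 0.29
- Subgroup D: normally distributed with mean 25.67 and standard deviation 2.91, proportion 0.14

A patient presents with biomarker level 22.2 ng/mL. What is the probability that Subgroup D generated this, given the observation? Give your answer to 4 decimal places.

The responsibility of component k is π_k f_k(x) divided by Σ_j π_j f_j(x).
Normal densities:
  L_A = 0.0408469
  L_B = 0.145089
  L_C = 0.0829299
  L_D = 0.0673368
Prior × likelihood for each component:
  π_A·L_A = 0.19 × 0.0408469 = 0.00776092
  π_B·L_B = 0.38 × 0.145089 = 0.0551338
  π_C·L_C = 0.29 × 0.0829299 = 0.0240497
  π_D·L_D = 0.14 × 0.0673368 = 0.00942716
Normaliser: 0.00776092 + 0.0551338 + 0.0240497 + 0.00942716 = 0.0963715
Responsibility of Subgroup D: 0.00942716 / 0.0963715 ≈ 0.0978

0.0978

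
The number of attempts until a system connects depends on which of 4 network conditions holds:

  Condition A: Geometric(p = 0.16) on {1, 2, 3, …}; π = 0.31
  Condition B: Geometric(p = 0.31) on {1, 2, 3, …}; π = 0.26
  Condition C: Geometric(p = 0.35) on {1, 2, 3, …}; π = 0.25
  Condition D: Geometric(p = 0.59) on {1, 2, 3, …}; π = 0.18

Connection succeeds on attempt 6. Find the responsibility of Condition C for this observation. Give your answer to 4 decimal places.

Posterior ∝ prior × likelihood, so P(k | x) ∝ w_k f_k(x); normalise over all components.
Geometric probabilities:
  L_A = 0.16·(1−0.16)^5 = 0.16·0.418212 = 0.0669139
  L_B = 0.31·(1−0.31)^5 = 0.31·0.156403 = 0.048485
  L_C = 0.35·(1−0.35)^5 = 0.35·0.116029 = 0.0406102
  L_D = 0.59·(1−0.59)^5 = 0.59·0.0115856 = 0.00683552
Multiply by the mixture weights:
  w_A·L_A = 0.31 × 0.0669139 = 0.0207433
  w_B·L_B = 0.26 × 0.048485 = 0.0126061
  w_C·L_C = 0.25 × 0.0406102 = 0.0101525
  w_D·L_D = 0.18 × 0.00683552 = 0.00123039
Evidence: 0.0207433 + 0.0126061 + 0.0101525 + 0.00123039 = 0.0447323
P(Condition C | x) ≈ 0.2270

0.2270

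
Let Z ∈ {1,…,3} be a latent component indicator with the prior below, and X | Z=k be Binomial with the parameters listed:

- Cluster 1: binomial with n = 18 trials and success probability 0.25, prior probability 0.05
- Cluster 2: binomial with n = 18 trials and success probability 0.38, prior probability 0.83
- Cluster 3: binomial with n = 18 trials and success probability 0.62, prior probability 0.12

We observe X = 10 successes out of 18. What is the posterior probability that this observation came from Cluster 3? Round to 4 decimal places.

P(component k | x) = P(Z=k)·f_k(x) / marginal(x), where marginal(x) = Σ_j P(Z=j)·f_j(x).
Evaluate each component's likelihood at the observed value:
  p_1 = C(18,10)·0.25^10·0.75^8 = 43758·9.53674e-07·0.100113 = 0.0041778
  p_2 = C(18,10)·0.38^10·0.62^8 = 43758·6.27821e-05·0.021834 = 0.0599828
  p_3 = C(18,10)·0.62^10·0.38^8 = 43758·0.00839299·0.000434779 = 0.159677
Unnormalised posteriors:
  P(Z=1)·p_1 = 0.05 × 0.0041778 = 0.00020889
  P(Z=2)·p_2 = 0.83 × 0.0599828 = 0.0497857
  P(Z=3)·p_3 = 0.12 × 0.159677 = 0.0191613
Sum: 0.00020889 + 0.0497857 + 0.0191613 = 0.0691559
P(Cluster 3 | data) = 0.0191613 / 0.0691559 ≈ 0.2771

0.2771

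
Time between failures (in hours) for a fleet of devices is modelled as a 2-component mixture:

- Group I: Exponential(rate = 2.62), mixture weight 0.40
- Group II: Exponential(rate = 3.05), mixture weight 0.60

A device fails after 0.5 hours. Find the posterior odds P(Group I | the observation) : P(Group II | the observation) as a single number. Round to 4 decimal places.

0.7100

Posterior odds = (π_i f_i(x)) / (π_j f_j(x)); the normalising sum cancels.
Exponential densities:
  p_I = 2.62·e^(−2.62·0.5) = 2.62·e^(−1.3100) = 0.706929
  p_II = 3.05·e^(−3.05·0.5) = 3.05·e^(−1.5250) = 0.663744
Posterior odds = (π_I·p_I) / (π_II·p_II) = (0.40·0.706929) / (0.60·0.663744) = 0.282771 / 0.398247 ≈ 0.7100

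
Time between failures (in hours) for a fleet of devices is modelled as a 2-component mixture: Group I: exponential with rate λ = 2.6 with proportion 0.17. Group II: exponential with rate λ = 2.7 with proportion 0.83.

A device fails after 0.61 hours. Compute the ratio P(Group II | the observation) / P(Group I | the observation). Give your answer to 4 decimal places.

Posterior odds = (P(Z=i) f_i(x)) / (P(Z=j) f_j(x)); the normalising sum cancels.
Exponential densities:
  L_I = 2.6·e^(−2.6·0.61) = 2.6·e^(−1.5860) = 0.532332
  L_II = 2.7·e^(−2.7·0.61) = 2.7·e^(−1.6470) = 0.520093
0.431677 / 0.0904964 ≈ 4.7701

4.7701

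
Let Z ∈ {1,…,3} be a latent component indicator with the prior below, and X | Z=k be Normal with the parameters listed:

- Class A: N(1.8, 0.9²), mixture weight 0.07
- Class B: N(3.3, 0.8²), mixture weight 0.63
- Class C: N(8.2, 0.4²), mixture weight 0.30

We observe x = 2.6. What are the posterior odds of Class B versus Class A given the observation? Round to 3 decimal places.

Posterior odds = (w_i f_i(x)) / (w_j f_j(x)); the normalising sum cancels.
Evaluate each component's likelihood at the observed value:
  L_A = (1/(0.9·√(2π)))·exp(−(2.6−1.8)²/(2·0.9²)) = 0.443269·exp(-0.39506) = 0.298603
  L_B = (1/(0.8·√(2π)))·exp(−(2.6−3.3)²/(2·0.8²)) = 0.498678·exp(-0.38281) = 0.340069
  L_C = (1/(0.4·√(2π)))·exp(−(2.6−8.2)²/(2·0.4²)) = 0.997356·exp(-98.00000) = 2.74152e-43
Posterior odds = (w_B·L_B) / (w_A·L_A) = (0.63·0.340069) / (0.07·0.298603) = 0.214243 / 0.0209022 ≈ 10.250

10.250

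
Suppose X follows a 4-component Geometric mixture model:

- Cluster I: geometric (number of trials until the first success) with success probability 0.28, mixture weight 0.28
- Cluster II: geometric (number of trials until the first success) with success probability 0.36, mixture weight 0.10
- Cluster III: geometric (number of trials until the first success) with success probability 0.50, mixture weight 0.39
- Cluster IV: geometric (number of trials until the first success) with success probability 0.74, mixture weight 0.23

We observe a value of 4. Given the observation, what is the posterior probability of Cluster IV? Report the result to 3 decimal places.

0.045

P(component k | x) = w_k·f_k(x) / marginal(x), where marginal(x) = Σ_j w_j·f_j(x).
Geometric probabilities:
  L_I = 0.104509
  L_II = 0.0943718
  L_III = 0.0625
  L_IV = 0.0130062
Weight by the priors:
  w_I·L_I = 0.28 × 0.104509 = 0.0292626
  w_II·L_II = 0.10 × 0.0943718 = 0.00943718
  w_III·L_III = 0.39 × 0.0625 = 0.024375
  w_IV·L_IV = 0.23 × 0.0130062 = 0.00299144
Evidence: 0.0292626 + 0.00943718 + 0.024375 + 0.00299144 = 0.0660663
So the posterior for Cluster IV is 0.00299144 / 0.0660663 ≈ 0.045.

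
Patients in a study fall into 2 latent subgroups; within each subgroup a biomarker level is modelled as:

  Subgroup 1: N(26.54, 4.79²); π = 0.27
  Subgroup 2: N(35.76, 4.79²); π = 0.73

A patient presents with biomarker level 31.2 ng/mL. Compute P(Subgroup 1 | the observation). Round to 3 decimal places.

P(component k | x) = π_k·f_k(x) / marginal(x), where marginal(x) = Σ_j π_j·f_j(x).
Evaluate each component's likelihood at the observed value:
  p_1 = (1/(4.79·√(2π)))·exp(−(31.2−26.54)²/(2·4.79²)) = 0.083286·exp(-0.47323) = 0.0518865
  p_2 = (1/(4.79·√(2π)))·exp(−(31.2−35.76)²/(2·4.79²)) = 0.083286·exp(-0.45314) = 0.0529395
Prior × likelihood for each component:
  π_1·p_1 = 0.27 × 0.0518865 = 0.0140093
  π_2·p_2 = 0.73 × 0.0529395 = 0.0386459
Normaliser: 0.0140093 + 0.0386459 = 0.0526552
Responsibility of Subgroup 1: 0.0140093 / 0.0526552 ≈ 0.266

0.266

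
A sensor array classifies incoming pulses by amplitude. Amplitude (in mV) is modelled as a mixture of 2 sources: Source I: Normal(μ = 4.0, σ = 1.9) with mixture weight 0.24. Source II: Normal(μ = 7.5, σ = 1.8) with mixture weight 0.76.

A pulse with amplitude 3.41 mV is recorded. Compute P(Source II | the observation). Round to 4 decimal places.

0.2097

The responsibility of component k is P(Z=k) f_k(x) divided by Σ_j P(Z=j) f_j(x).
Evaluate each component's likelihood at the observed value:
  L_I = (1/(1.9·√(2π)))·exp(−(3.41−4.0)²/(2·1.9²)) = 0.209970·exp(-0.04821) = 0.200086
  L_II = (1/(1.8·√(2π)))·exp(−(3.41−7.5)²/(2·1.8²)) = 0.221635·exp(-2.58150) = 0.016769
Prior × likelihood for each component:
  P(Z=I)·L_I = 0.24 × 0.200086 = 0.0480207
  P(Z=II)·L_II = 0.76 × 0.016769 = 0.0127445
Evidence: 0.0480207 + 0.0127445 = 0.0607652
Responsibility of Source II: 0.0127445 / 0.0607652 ≈ 0.2097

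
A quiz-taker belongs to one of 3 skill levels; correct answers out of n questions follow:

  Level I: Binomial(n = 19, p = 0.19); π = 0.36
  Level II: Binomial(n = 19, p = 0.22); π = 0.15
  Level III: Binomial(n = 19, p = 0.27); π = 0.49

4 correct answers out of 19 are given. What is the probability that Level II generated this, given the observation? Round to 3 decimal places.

By Bayes' theorem, P(k | x) = P(Z=k) f_k(x) / Σ_j P(Z=j) f_j(x).
Binomial probabilities:
  L_I = 0.214128
  L_II = 0.218521
  L_III = 0.183519
Weight by the priors:
  P(Z=I)·L_I = 0.36 × 0.214128 = 0.0770861
  P(Z=II)·L_II = 0.15 × 0.218521 = 0.0327782
  P(Z=III)·L_III = 0.49 × 0.183519 = 0.0899245
Sum: 0.0770861 + 0.0327782 + 0.0899245 = 0.199789
So the posterior for Level II is 0.0327782 / 0.199789 ≈ 0.164.

0.164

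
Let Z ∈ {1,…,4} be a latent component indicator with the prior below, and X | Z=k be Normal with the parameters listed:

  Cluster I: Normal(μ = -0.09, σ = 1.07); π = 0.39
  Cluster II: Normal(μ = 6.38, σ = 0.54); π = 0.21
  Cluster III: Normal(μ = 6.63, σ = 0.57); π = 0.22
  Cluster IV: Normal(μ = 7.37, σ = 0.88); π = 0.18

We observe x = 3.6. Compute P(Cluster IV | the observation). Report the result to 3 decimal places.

0.022

P(component k | x) = w_k·f_k(x) / marginal(x), where marginal(x) = Σ_j w_j·f_j(x).
Normal densities:
  p_I = (1/(1.07·√(2π)))·exp(−(3.6−-0.09)²/(2·1.07²)) = 0.372843·exp(-5.94641) = 0.00097506
  p_II = (1/(0.54·√(2π)))·exp(−(3.6−6.38)²/(2·0.54²)) = 0.738782·exp(-13.25171) = 1.29828e-06
  p_III = (1/(0.57·√(2π)))·exp(−(3.6−6.63)²/(2·0.57²)) = 0.699899·exp(-14.12881) = 5.11648e-07
  p_IV = (1/(0.88·√(2π)))·exp(−(3.6−7.37)²/(2·0.88²)) = 0.453344·exp(-9.17672) = 4.68845e-05
Weight by the priors:
  w_I·p_I = 0.39 × 0.00097506 = 0.000380273
  w_II·p_II = 0.21 × 1.29828e-06 = 2.7264e-07
  w_III·p_III = 0.22 × 5.11648e-07 = 1.12563e-07
  w_IV·p_IV = 0.18 × 4.68845e-05 = 8.43922e-06
Normaliser: 0.000380273 + 2.7264e-07 + 1.12563e-07 + 8.43922e-06 = 0.000389098
Responsibility of Cluster IV: 8.43922e-06 / 0.000389098 ≈ 0.022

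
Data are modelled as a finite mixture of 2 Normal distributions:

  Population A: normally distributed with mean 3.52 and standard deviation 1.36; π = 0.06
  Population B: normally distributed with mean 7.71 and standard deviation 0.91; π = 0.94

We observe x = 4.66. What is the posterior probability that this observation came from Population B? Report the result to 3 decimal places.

0.108

By Bayes' theorem, P(k | x) = w_k f_k(x) / Σ_j w_j f_j(x).
Normal densities:
  p_A = (1/(1.36·√(2π)))·exp(−(4.66−3.52)²/(2·1.36²)) = 0.293340·exp(-0.35132) = 0.206441
  p_B = (1/(0.91·√(2π)))·exp(−(4.66−7.71)²/(2·0.91²)) = 0.438398·exp(-5.61677) = 0.00159417
Prior × likelihood for each component:
  w_A·p_A = 0.06 × 0.206441 = 0.0123864
  w_B·p_B = 0.94 × 0.00159417 = 0.00149852
Normaliser: 0.0123864 + 0.00149852 = 0.013885
Responsibility of Population B: 0.00149852 / 0.013885 ≈ 0.108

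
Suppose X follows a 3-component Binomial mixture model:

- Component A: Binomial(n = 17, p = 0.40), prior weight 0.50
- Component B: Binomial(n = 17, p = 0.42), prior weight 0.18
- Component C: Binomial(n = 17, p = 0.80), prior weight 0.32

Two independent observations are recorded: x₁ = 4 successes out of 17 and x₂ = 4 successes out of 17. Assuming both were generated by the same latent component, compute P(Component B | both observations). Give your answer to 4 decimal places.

0.1805

Apply Bayes' rule: the posterior for each component is proportional to its prior times its likelihood at x.
Since both observations come from the same component, the likelihood for component k is f_k(x₁)·f_k(x₂).
  f_A = [0.0795762] × [0.0795762] = 0.00633237
  f_B = [0.0622498] × [0.0622498] = 0.00387504
  f_C = [7.98595e-07] × [7.98595e-07] = 6.37755e-13
Multiply by the mixture weights:
  w_A·f_A = 0.50 × 0.00633237 = 0.00316619
  w_B·f_B = 0.18 × 0.00387504 = 0.000697507
  w_C·f_C = 0.32 × 6.37755e-13 = 2.04082e-13
Marginal: 0.00316619 + 0.000697507 + 2.04082e-13 = 0.00386369
P(Component B | x) ≈ 0.1805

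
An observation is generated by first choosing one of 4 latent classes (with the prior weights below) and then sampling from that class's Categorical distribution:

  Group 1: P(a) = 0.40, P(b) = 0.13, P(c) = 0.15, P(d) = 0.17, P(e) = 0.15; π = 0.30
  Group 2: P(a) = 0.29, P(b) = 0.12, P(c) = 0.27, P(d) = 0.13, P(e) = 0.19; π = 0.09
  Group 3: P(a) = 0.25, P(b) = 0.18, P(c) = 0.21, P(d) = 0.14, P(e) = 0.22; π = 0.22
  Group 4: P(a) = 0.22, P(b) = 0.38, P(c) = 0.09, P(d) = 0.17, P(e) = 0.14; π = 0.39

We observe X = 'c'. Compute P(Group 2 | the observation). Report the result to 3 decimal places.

Apply Bayes' rule: the posterior for each component is proportional to its prior times its likelihood at x.
Categorical probabilities:
  f_1 = 0.15
  f_2 = 0.27
  f_3 = 0.21
  f_4 = 0.09
Multiply by the mixture weights:
  π_1·f_1 = 0.30 × 0.15 = 0.045
  π_2·f_2 = 0.09 × 0.27 = 0.0243
  π_3·f_3 = 0.22 × 0.21 = 0.0462
  π_4·f_4 = 0.39 × 0.09 = 0.0351
Sum: 0.045 + 0.0243 + 0.0462 + 0.0351 = 0.1506
Responsibility of Group 2: 0.0243 / 0.1506 ≈ 0.161

0.161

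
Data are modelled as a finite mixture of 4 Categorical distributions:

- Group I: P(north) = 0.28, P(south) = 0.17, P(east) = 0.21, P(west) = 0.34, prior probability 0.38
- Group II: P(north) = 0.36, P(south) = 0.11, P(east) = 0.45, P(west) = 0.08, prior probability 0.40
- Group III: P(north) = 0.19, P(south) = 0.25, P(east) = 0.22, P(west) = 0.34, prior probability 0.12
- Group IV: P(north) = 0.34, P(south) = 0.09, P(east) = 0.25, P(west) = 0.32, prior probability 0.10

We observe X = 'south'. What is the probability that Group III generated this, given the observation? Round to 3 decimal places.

By Bayes' theorem, P(k | x) = P(Z=k) f_k(x) / Σ_j P(Z=j) f_j(x).
Evaluate each component's likelihood at the observed value:
  L_I = 0.17
  L_II = 0.11
  L_III = 0.25
  L_IV = 0.09
Unnormalised posteriors:
  P(Z=I)·L_I = 0.38 × 0.17 = 0.0646
  P(Z=II)·L_II = 0.40 × 0.11 = 0.044
  P(Z=III)·L_III = 0.12 × 0.25 = 0.03
  P(Z=IV)·L_IV = 0.10 × 0.09 = 0.009
Denominator: 0.0646 + 0.044 + 0.03 + 0.009 = 0.1476
P(Group III | 'south') ≈ 0.203

0.203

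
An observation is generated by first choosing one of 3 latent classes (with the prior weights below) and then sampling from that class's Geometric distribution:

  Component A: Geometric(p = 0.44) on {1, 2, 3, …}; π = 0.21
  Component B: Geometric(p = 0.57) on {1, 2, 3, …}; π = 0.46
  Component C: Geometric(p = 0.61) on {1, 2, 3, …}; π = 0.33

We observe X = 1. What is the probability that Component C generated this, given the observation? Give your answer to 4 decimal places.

0.3621

By Bayes' theorem, P(k | x) = P(Z=k) f_k(x) / Σ_j P(Z=j) f_j(x).
Component likelihoods at x = 1:
  f_A = 0.44·(1−0.44)^0 = 0.44·1 = 0.44
  f_B = 0.57·(1−0.57)^0 = 0.57·1 = 0.57
  f_C = 0.61·(1−0.61)^0 = 0.61·1 = 0.61
Multiply by the mixture weights:
  P(Z=A)·f_A = 0.21 × 0.44 = 0.0924
  P(Z=B)·f_B = 0.46 × 0.57 = 0.2622
  P(Z=C)·f_C = 0.33 × 0.61 = 0.2013
Sum: 0.0924 + 0.2622 + 0.2013 = 0.5559
P(Component C | x) = 0.2013 / 0.5559 ≈ 0.3621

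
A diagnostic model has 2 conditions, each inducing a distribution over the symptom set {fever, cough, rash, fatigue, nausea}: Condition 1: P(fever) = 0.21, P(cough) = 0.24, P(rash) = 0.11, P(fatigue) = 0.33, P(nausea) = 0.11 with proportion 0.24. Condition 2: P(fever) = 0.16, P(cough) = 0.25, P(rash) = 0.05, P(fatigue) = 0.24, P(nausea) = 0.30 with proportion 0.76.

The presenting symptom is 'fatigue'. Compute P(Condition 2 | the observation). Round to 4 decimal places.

0.6972

The responsibility of component k is P(Z=k) f_k(x) divided by Σ_j P(Z=j) f_j(x).
Categorical probabilities:
  f_1 = 0.33
  f_2 = 0.24
Prior × likelihood for each component:
  P(Z=1)·f_1 = 0.24 × 0.33 = 0.0792
  P(Z=2)·f_2 = 0.76 × 0.24 = 0.1824
Normaliser: 0.0792 + 0.1824 = 0.2616
P(Condition 2 | data) ≈ 0.6972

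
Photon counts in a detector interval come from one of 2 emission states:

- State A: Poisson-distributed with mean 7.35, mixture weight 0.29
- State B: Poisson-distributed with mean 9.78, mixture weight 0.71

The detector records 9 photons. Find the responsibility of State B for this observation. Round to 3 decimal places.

0.738

By Bayes' theorem, P(k | x) = w_k f_k(x) / Σ_j w_j f_j(x).
Poisson probabilities:
  f_A = e^(−7.35)·7.35^9/9! = 0.110856
  f_B = e^(−9.78)·9.78^9/9! = 0.127611
Unnormalised posteriors:
  w_A·f_A = 0.29 × 0.110856 = 0.0321482
  w_B·f_B = 0.71 × 0.127611 = 0.0906035
Normaliser: 0.0321482 + 0.0906035 = 0.122752
P(State B | data) ≈ 0.738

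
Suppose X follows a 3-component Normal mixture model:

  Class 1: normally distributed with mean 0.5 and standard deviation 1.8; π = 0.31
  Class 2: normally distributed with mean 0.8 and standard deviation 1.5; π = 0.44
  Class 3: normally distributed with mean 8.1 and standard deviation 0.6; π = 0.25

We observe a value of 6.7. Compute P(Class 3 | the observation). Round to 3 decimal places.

P(component k | x) = π_k·f_k(x) / marginal(x), where marginal(x) = Σ_j π_j·f_j(x).
Evaluate each component's likelihood at the observed value:
  p_1 = (1/(1.8·√(2π)))·exp(−(6.7−0.5)²/(2·1.8²)) = 0.221635·exp(-5.93210) = 0.000587976
  p_2 = (1/(1.5·√(2π)))·exp(−(6.7−0.8)²/(2·1.5²)) = 0.265962·exp(-7.73556) = 0.000116228
  p_3 = (1/(0.6·√(2π)))·exp(−(6.7−8.1)²/(2·0.6²)) = 0.664904·exp(-2.72222) = 0.0437031
Multiply by the mixture weights:
  π_1·p_1 = 0.31 × 0.000587976 = 0.000182273
  π_2·p_2 = 0.44 × 0.000116228 = 5.11402e-05
  π_3·p_3 = 0.25 × 0.0437031 = 0.0109258
Evidence: 0.000182273 + 5.11402e-05 + 0.0109258 = 0.0111592
So the posterior for Class 3 is 0.0109258 / 0.0111592 ≈ 0.979.

0.979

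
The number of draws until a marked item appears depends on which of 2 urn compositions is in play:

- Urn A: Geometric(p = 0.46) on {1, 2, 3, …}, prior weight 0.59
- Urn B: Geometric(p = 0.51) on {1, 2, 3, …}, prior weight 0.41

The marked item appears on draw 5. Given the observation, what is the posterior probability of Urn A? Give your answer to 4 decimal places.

P(component k | x) = π_k·f_k(x) / marginal(x), where marginal(x) = Σ_j π_j·f_j(x).
Geometric probabilities:
  p_A = 0.0391141
  p_B = 0.0294005
Unnormalised posteriors:
  π_A·p_A = 0.59 × 0.0391141 = 0.0230773
  π_B·p_B = 0.41 × 0.0294005 = 0.0120542
Sum: 0.0230773 + 0.0120542 = 0.0351315
So the posterior for Urn A is 0.0230773 / 0.0351315 ≈ 0.6569.

0.6569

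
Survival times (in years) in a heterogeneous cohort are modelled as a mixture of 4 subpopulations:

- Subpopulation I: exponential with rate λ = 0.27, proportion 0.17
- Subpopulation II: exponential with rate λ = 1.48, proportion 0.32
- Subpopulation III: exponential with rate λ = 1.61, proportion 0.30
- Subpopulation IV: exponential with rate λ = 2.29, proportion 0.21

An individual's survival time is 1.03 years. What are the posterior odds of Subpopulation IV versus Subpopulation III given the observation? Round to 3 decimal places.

Only the two components matter; the odds are (P(Z=i) f_i(x)) / (P(Z=j) f_j(x)).
Evaluate each component's likelihood at the observed value:
  p_I = 0.27·e^(−0.27·1.03) = 0.27·e^(−0.2781) = 0.20445
  p_II = 1.48·e^(−1.48·1.03) = 1.48·e^(−1.5244) = 0.322272
  p_III = 1.61·e^(−1.61·1.03) = 1.61·e^(−1.6583) = 0.306645
  p_IV = 2.29·e^(−2.29·1.03) = 2.29·e^(−2.3587) = 0.216504
0.0454658 / 0.0919934 ≈ 0.494

0.494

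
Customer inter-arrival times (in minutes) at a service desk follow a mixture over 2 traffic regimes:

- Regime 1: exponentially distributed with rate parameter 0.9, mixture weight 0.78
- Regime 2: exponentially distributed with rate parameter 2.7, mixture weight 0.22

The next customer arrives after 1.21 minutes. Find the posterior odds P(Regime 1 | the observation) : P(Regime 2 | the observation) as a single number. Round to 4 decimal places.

The posterior odds equal the prior odds times the likelihood ratio: (P(Z=i)/P(Z=j))·(f_i(x)/f_j(x)).
Exponential densities:
  p_1 = 0.302898
  p_2 = 0.102926
Odds = (0.78/0.22) × (0.302898/0.102926) = 3.54545 × 2.94288 ≈ 10.4338

10.4338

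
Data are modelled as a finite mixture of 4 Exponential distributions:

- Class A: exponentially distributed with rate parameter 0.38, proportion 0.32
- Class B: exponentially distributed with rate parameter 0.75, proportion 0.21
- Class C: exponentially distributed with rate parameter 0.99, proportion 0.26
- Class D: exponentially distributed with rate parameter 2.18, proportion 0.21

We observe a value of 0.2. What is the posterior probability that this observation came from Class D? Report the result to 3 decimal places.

0.392

Apply Bayes' rule: the posterior for each component is proportional to its prior times its likelihood at x.
Exponential densities:
  f_A = 0.35219
  f_B = 0.645531
  f_C = 0.812166
  f_D = 1.40963
Unnormalised posteriors:
  P(Z=A)·f_A = 0.32 × 0.35219 = 0.112701
  P(Z=B)·f_B = 0.21 × 0.645531 = 0.135562
  P(Z=C)·f_C = 0.26 × 0.812166 = 0.211163
  P(Z=D)·f_D = 0.21 × 1.40963 = 0.296022
Denominator: 0.112701 + 0.135562 + 0.211163 + 0.296022 = 0.755447
So the posterior for Class D is 0.296022 / 0.755447 ≈ 0.392.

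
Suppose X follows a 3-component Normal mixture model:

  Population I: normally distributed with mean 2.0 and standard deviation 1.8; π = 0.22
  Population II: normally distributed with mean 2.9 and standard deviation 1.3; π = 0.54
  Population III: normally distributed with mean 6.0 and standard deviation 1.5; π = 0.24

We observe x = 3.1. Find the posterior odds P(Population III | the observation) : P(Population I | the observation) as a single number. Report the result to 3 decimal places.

Since P(k|x) ∝ P(Z=k) f_k(x), the posterior odds are P(Z=i) f_i(x) / (P(Z=j) f_j(x)).
Evaluate each component's likelihood at the observed value:
  p_I = (1/(1.8·√(2π)))·exp(−(3.1−2.0)²/(2·1.8²)) = 0.221635·exp(-0.18673) = 0.183883
  p_II = (1/(1.3·√(2π)))·exp(−(3.1−2.9)²/(2·1.3²)) = 0.306879·exp(-0.01183) = 0.303268
  p_III = (1/(1.5·√(2π)))·exp(−(3.1−6.0)²/(2·1.5²)) = 0.265962·exp(-1.86889) = 0.0410365
Odds = (0.24/0.22) × (0.0410365/0.183883) = 1.09091 × 0.223166 ≈ 0.243

0.243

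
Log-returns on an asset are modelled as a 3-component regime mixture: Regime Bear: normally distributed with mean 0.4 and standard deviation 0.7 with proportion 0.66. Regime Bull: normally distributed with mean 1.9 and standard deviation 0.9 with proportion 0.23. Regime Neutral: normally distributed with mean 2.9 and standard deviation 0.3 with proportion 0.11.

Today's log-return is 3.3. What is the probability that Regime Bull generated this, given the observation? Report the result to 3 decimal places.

0.336

P(component k | x) = w_k·f_k(x) / marginal(x), where marginal(x) = Σ_j w_j·f_j(x).
Normal densities:
  p_Bear = (1/(0.7·√(2π)))·exp(−(3.3−0.4)²/(2·0.7²)) = 0.569918·exp(-8.58163) = 0.00010687
  p_Bull = (1/(0.9·√(2π)))·exp(−(3.3−1.9)²/(2·0.9²)) = 0.443269·exp(-1.20988) = 0.132198
  p_Neutral = (1/(0.3·√(2π)))·exp(−(3.3−2.9)²/(2·0.3²)) = 1.329808·exp(-0.88889) = 0.5467
Prior × likelihood for each component:
  w_Bear·p_Bear = 0.66 × 0.00010687 = 7.05343e-05
  w_Bull·p_Bull = 0.23 × 0.132198 = 0.0304055
  w_Neutral·p_Neutral = 0.11 × 0.5467 = 0.060137
Normaliser: 7.05343e-05 + 0.0304055 + 0.060137 = 0.0906131
So the posterior for Regime Bull is 0.0304055 / 0.0906131 ≈ 0.336.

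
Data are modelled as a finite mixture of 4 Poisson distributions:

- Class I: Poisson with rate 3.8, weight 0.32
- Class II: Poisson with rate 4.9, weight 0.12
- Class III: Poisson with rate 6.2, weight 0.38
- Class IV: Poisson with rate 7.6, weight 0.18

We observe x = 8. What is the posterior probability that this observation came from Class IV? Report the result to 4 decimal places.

0.3043

P(component k | x) = π_k·f_k(x) / marginal(x), where marginal(x) = Σ_j π_j·f_j(x).
Poisson probabilities:
  L_I = e^(−3.8)·3.8^8/8! = 0.0241229
  L_II = e^(−4.9)·4.9^8/8! = 0.0613769
  L_III = e^(−6.2)·6.2^8/8! = 0.109897
  L_IV = e^(−7.6)·7.6^8/8! = 0.13815
Unnormalised posteriors:
  π_I·L_I = 0.32 × 0.0241229 = 0.00771932
  π_II·L_II = 0.12 × 0.0613769 = 0.00736523
  π_III·L_III = 0.38 × 0.109897 = 0.041761
  π_IV·L_IV = 0.18 × 0.13815 = 0.024867
Denominator: 0.00771932 + 0.00736523 + 0.041761 + 0.024867 = 0.0817125
So the posterior for Class IV is 0.024867 / 0.0817125 ≈ 0.3043.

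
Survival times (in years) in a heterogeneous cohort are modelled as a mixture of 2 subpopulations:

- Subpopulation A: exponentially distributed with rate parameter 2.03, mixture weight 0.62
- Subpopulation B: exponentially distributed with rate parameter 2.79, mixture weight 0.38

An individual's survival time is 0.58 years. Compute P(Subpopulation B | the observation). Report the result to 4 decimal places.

Posterior ∝ prior × likelihood, so P(k | x) ∝ π_k f_k(x); normalise over all components.
Component likelihoods at x = 0.58 years:
  L_A = 2.03·e^(−2.03·0.58) = 2.03·e^(−1.1774) = 0.6254
  L_B = 2.79·e^(−2.79·0.58) = 2.79·e^(−1.6182) = 0.553132
Prior × likelihood for each component:
  π_A·L_A = 0.62 × 0.6254 = 0.387748
  π_B·L_B = 0.38 × 0.553132 = 0.21019
Sum: 0.387748 + 0.21019 = 0.597938
Responsibility of Subpopulation B: 0.21019 / 0.597938 ≈ 0.3515

0.3515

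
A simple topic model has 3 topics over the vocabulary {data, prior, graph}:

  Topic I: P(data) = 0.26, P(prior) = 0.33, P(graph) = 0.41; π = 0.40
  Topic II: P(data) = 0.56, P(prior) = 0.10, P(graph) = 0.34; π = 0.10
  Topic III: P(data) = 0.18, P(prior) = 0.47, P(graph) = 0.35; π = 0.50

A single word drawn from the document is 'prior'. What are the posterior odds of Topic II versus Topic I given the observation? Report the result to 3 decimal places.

0.076

Only the two components matter; the odds are (w_i f_i(x)) / (w_j f_j(x)).
Evaluate each component's likelihood at the observed value:
  L_I = P(prior | comp) = 0.33
  L_II = P(prior | comp) = 0.10
  L_III = P(prior | comp) = 0.47
0.01 / 0.132 ≈ 0.076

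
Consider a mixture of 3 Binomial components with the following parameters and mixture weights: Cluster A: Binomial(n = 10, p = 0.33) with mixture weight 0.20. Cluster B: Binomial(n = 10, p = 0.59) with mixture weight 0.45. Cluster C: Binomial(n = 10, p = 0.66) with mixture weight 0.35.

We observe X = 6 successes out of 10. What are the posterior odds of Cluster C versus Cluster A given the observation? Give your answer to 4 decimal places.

7.4274

Since P(k|x) ∝ P(Z=k) f_k(x), the posterior odds are P(Z=i) f_i(x) / (P(Z=j) f_j(x)).
Evaluate each component's likelihood at the observed value:
  L_A = 0.0546515
  L_B = 0.250303
  L_C = 0.231952
Odds = (0.35/0.20) × (0.231952/0.0546515) = 1.75 × 4.24421 ≈ 7.4274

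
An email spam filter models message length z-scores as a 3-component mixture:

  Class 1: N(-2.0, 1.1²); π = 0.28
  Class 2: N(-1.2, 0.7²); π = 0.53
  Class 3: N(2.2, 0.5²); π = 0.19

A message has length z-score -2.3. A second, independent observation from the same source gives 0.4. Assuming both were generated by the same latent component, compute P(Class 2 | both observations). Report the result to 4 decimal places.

By Bayes' theorem, P(k | x) = π_k f_k(x) / Σ_j π_j f_j(x).
Since both observations come from the same component, the likelihood for component k is f_k(x₁)·f_k(x₂).
  p_1 = [0.349435] × [0.0335602] = 0.0117271
  p_2 = [0.165803] × [0.0418147] = 0.00693298
  p_3 = [2.05595e-18] × [0.0012238] = 2.51609e-21
Multiply by the mixture weights:
  π_1·p_1 = 0.28 × 0.0117271 = 0.00328359
  π_2·p_2 = 0.53 × 0.00693298 = 0.00367448
  π_3·p_3 = 0.19 × 2.51609e-21 = 4.78056e-22
Sum: 0.00328359 + 0.00367448 + 4.78056e-22 = 0.00695807
P(Class 2 | x₁,x₂) = 0.00367448 / 0.00695807 ≈ 0.5281

0.5281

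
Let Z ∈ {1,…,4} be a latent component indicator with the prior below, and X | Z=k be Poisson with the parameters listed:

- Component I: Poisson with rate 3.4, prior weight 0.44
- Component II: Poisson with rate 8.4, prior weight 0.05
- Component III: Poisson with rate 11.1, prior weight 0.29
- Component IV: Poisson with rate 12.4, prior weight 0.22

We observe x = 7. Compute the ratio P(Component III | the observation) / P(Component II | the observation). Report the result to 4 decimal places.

2.7425

The posterior odds equal the prior odds times the likelihood ratio: (π_i/π_j)·(f_i(x)/f_j(x)).
Component likelihoods at x = 7:
  f_I = e^(−3.4)·3.4^7/7! = 0.0347793
  f_II = e^(−8.4)·8.4^7/7! = 0.131659
  f_III = e^(−11.1)·11.1^7/7! = 0.0622532
  f_IV = e^(−12.4)·12.4^7/7! = 0.0368358
0.0180534 / 0.00658295 ≈ 2.7425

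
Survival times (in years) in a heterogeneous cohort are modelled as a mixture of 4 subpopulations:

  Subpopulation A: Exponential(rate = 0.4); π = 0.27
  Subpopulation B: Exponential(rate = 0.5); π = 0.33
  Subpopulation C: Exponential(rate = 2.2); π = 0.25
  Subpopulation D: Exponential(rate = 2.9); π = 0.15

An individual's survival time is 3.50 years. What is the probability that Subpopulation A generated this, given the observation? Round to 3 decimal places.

0.479

Apply Bayes' rule: the posterior for each component is proportional to its prior times its likelihood at x.
Component likelihoods at x = 3.50 years:
  L_A = 0.4·e^(−0.4·3.50) = 0.4·e^(−1.4000) = 0.0986388
  L_B = 0.5·e^(−0.5·3.50) = 0.5·e^(−1.7500) = 0.086887
  L_C = 2.2·e^(−2.2·3.50) = 2.2·e^(−7.7000) = 0.00099622
  L_D = 2.9·e^(−2.9·3.50) = 2.9·e^(−10.1500) = 0.000113321
Prior × likelihood for each component:
  P(Z=A)·L_A = 0.27 × 0.0986388 = 0.0266325
  P(Z=B)·L_B = 0.33 × 0.086887 = 0.0286727
  P(Z=C)·L_C = 0.25 × 0.00099622 = 0.000249055
  P(Z=D)·L_D = 0.15 × 0.000113321 = 1.69981e-05
Evidence: 0.0266325 + 0.0286727 + 0.000249055 + 1.69981e-05 = 0.0555712
P(Subpopulation A | x) ≈ 0.479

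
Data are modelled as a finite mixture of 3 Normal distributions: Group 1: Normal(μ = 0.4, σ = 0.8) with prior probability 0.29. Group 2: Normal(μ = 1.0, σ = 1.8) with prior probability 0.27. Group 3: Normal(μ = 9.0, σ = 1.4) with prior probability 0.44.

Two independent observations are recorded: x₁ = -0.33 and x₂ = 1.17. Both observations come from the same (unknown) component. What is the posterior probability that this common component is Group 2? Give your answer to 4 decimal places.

Posterior ∝ prior × likelihood, so P(k | x) ∝ π_k f_k(x); normalise over all components.
Since both observations come from the same component, the likelihood for component k is f_k(x₁)·f_k(x₂).
  p_1 = [0.32886] × [0.3138] = 0.103196
  p_2 = [0.168688] × [0.220648] = 0.0372208
  p_3 = [6.46675e-11] × [4.59627e-08] = 2.97229e-18
Weight by the priors:
  π_1·p_1 = 0.29 × 0.103196 = 0.029927
  π_2·p_2 = 0.27 × 0.0372208 = 0.0100496
  π_3·p_3 = 0.44 × 2.97229e-18 = 1.30781e-18
Denominator: 0.029927 + 0.0100496 + 1.30781e-18 = 0.0399766
Responsibility of Group 2: 0.0100496 / 0.0399766 ≈ 0.2514

0.2514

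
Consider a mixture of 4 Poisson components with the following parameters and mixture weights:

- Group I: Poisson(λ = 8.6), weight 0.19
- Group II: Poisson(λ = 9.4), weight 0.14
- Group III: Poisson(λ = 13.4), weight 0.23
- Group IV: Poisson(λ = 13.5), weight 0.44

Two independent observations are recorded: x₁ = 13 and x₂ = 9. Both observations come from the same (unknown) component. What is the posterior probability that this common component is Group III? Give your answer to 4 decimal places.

0.2329

By Bayes' theorem, P(k | x) = P(Z=k) f_k(x) / Σ_j P(Z=j) f_j(x).
Since both observations come from the same component, the likelihood for component k is f_k(x₁)·f_k(x₂).
  L_I = [e^(−8.6)·8.6^13/13! = 0.0416166] × [0.130554] = 0.00543322
  L_II = [e^(−9.4)·9.4^13/13! = 0.0594311] × [0.130623] = 0.00776306
  L_III = [e^(−13.4)·13.4^13/13! = 0.109279] × [0.0581613] = 0.0063558
  L_IV = [e^(−13.5)·13.5^13/13! = 0.108914] × [0.0562685] = 0.00612842
Prior × likelihood for each component:
  P(Z=I)·L_I = 0.19 × 0.00543322 = 0.00103231
  P(Z=II)·L_II = 0.14 × 0.00776306 = 0.00108683
  P(Z=III)·L_III = 0.23 × 0.0063558 = 0.00146183
  P(Z=IV)·L_IV = 0.44 × 0.00612842 = 0.0026965
Marginal: 0.00103231 + 0.00108683 + 0.00146183 + 0.0026965 = 0.00627748
P(Group III | data) ≈ 0.2329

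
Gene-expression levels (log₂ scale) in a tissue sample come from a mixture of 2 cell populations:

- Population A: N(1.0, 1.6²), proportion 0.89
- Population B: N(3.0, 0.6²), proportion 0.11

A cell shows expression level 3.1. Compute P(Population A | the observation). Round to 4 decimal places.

Posterior ∝ prior × likelihood, so P(k | x) ∝ P(Z=k) f_k(x); normalise over all components.
Evaluate each component's likelihood at the observed value:
  f_A = (1/(1.6·√(2π)))·exp(−(3.1−1.0)²/(2·1.6²)) = 0.249339·exp(-0.86133) = 0.105371
  f_B = (1/(0.6·√(2π)))·exp(−(3.1−3.0)²/(2·0.6²)) = 0.664904·exp(-0.01389) = 0.655733
Prior × likelihood for each component:
  P(Z=A)·f_A = 0.89 × 0.105371 = 0.09378
  P(Z=B)·f_B = 0.11 × 0.655733 = 0.0721306
Evidence: 0.09378 + 0.0721306 = 0.165911
P(Population A | x) = 0.09378 / 0.165911 ≈ 0.5652

0.5652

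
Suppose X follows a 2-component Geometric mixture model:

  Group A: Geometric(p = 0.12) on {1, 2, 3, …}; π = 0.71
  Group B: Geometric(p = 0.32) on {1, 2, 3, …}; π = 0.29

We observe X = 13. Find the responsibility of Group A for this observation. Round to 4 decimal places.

0.9530

By Bayes' theorem, P(k | x) = w_k f_k(x) / Σ_j w_j f_j(x).
Geometric probabilities:
  f_A = 0.0258805
  f_B = 0.00312793
Weight by the priors:
  w_A·f_A = 0.71 × 0.0258805 = 0.0183752
  w_B·f_B = 0.29 × 0.00312793 = 0.0009071
Denominator: 0.0183752 + 0.0009071 = 0.0192823
P(Group A | the observation) = 0.0183752 / 0.0192823 ≈ 0.9530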